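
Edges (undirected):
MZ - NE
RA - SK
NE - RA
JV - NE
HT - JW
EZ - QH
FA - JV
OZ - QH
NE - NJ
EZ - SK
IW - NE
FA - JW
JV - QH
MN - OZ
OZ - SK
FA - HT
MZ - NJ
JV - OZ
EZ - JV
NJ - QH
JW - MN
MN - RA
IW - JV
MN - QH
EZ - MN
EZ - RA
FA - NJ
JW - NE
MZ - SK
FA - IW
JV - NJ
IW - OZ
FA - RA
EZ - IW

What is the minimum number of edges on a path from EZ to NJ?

Level 0: EZ
Level 1: IW, JV, MN, QH, RA, SK
Level 2: FA, JW, MZ, NE, NJ, OZ
Level 3: HT
NJ first appears at level 2.

2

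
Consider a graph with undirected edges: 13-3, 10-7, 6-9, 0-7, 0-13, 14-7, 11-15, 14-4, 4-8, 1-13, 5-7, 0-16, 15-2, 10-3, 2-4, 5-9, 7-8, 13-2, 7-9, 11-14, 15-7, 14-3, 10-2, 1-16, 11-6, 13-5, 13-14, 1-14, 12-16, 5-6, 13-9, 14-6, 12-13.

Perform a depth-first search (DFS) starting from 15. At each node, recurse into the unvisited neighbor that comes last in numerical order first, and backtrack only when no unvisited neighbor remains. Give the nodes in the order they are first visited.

Visit 15
15 → 11
11 → 14
14 → 13
13 → 12
12 → 16
16 → 1
16 → 0
0 → 7
7 → 10
10 → 3
10 → 2
2 → 4
4 → 8
7 → 9
9 → 6
6 → 5

15 11 14 13 12 16 1 0 7 10 3 2 4 8 9 6 5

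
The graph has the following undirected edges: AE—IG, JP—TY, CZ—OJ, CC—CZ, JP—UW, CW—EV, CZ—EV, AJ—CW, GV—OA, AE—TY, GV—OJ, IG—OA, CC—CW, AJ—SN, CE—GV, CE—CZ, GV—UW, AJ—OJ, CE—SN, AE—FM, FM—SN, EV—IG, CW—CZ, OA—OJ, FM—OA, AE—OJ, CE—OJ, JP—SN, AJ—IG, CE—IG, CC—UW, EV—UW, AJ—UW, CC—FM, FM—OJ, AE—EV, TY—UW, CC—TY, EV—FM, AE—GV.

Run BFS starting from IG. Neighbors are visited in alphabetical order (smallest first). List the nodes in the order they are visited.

Visit IG; enqueue AE, AJ, CE, EV, OA → queue [AE, AJ, CE, EV, OA]
Visit AE; enqueue FM, GV, OJ, TY → queue [AJ, CE, EV, OA, FM, GV, OJ, TY]
Visit AJ; enqueue CW, SN, UW → queue [CE, EV, OA, FM, GV, OJ, TY, CW, SN, UW]
Visit CE; enqueue CZ → queue [EV, OA, FM, GV, OJ, TY, CW, SN, UW, CZ]
Visit EV → queue [OA, FM, GV, OJ, TY, CW, SN, UW, CZ]
Visit OA → queue [FM, GV, OJ, TY, CW, SN, UW, CZ]
Visit FM; enqueue CC → queue [GV, OJ, TY, CW, SN, UW, CZ, CC]
Visit GV → queue [OJ, TY, CW, SN, UW, CZ, CC]
Visit OJ → queue [TY, CW, SN, UW, CZ, CC]
Visit TY; enqueue JP → queue [CW, SN, UW, CZ, CC, JP]
Visit CW → queue [SN, UW, CZ, CC, JP]
Visit SN → queue [UW, CZ, CC, JP]
Visit UW → queue [CZ, CC, JP]
Visit CZ → queue [CC, JP]
Visit CC → queue [JP]
Visit JP → queue []

IG -> AE -> AJ -> CE -> EV -> OA -> FM -> GV -> OJ -> TY -> CW -> SN -> UW -> CZ -> CC -> JP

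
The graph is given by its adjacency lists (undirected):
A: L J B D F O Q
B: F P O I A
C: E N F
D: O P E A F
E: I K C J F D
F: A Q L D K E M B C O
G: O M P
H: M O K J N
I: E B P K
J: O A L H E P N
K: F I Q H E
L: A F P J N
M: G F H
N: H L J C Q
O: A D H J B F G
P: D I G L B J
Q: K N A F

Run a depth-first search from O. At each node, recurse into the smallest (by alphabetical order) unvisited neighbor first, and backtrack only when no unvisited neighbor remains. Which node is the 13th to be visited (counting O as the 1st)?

L

Visit O
O → A
A → B
B → F
F → C
C → E
E → D
D → P
P → G
G → M
M → H
H → J
J → L
L → N
N → Q
Q → K
K → I

Visit order: O, A, B, F, C, E, D, P, G, M, H, J, L, N, Q, K, I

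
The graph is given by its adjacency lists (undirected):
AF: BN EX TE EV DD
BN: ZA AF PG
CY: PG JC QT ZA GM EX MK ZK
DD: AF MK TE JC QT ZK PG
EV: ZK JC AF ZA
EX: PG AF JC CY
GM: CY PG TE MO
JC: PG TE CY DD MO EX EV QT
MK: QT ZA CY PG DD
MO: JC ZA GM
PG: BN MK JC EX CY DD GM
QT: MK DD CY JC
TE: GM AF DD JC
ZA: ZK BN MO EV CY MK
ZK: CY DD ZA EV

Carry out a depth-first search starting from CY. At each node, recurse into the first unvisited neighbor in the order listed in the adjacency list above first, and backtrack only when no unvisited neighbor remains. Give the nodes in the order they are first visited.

Visit CY
CY → PG
PG → BN
BN → ZA
ZA → ZK
ZK → DD
DD → AF
AF → EX
EX → JC
JC → TE
TE → GM
GM → MO
JC → EV
JC → QT
QT → MK

CY PG BN ZA ZK DD AF EX JC TE GM MO EV QT MK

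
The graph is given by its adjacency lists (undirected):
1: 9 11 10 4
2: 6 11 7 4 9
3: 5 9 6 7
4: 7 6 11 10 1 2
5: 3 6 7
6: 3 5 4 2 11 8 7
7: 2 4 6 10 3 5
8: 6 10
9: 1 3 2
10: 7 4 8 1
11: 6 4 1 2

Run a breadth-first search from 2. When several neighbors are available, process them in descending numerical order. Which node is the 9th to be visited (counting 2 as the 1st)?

10

Visit 2; enqueue 11, 9, 7, 6, 4 → queue [11, 9, 7, 6, 4]
Visit 11; enqueue 1 → queue [9, 7, 6, 4, 1]
Visit 9; enqueue 3 → queue [7, 6, 4, 1, 3]
Visit 7; enqueue 10, 5 → queue [6, 4, 1, 3, 10, 5]
Visit 6; enqueue 8 → queue [4, 1, 3, 10, 5, 8]
Visit 4 → queue [1, 3, 10, 5, 8]
Visit 1 → queue [3, 10, 5, 8]
Visit 3 → queue [10, 5, 8]
Visit 10 → queue [5, 8]
Visit 5 → queue [8]
Visit 8 → queue []

Visit order: 2, 11, 9, 7, 6, 4, 1, 3, 10, 5, 8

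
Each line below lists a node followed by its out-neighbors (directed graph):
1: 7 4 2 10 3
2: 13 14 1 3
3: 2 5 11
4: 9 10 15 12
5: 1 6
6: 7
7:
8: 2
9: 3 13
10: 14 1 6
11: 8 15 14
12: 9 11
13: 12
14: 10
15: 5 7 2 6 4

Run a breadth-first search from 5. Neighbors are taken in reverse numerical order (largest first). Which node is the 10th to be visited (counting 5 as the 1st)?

Visit 5; enqueue 6, 1 → queue [6, 1]
Visit 6; enqueue 7 → queue [1, 7]
Visit 1; enqueue 10, 4, 3, 2 → queue [7, 10, 4, 3, 2]
Visit 7 → queue [10, 4, 3, 2]
Visit 10; enqueue 14 → queue [4, 3, 2, 14]
Visit 4; enqueue 15, 12, 9 → queue [3, 2, 14, 15, 12, 9]
Visit 3; enqueue 11 → queue [2, 14, 15, 12, 9, 11]
Visit 2; enqueue 13 → queue [14, 15, 12, 9, 11, 13]
Visit 14 → queue [15, 12, 9, 11, 13]
Visit 15 → queue [12, 9, 11, 13]
Visit 12 → queue [9, 11, 13]
Visit 9 → queue [11, 13]
Visit 11; enqueue 8 → queue [13, 8]
Visit 13 → queue [8]
Visit 8 → queue []

Visit order: 5, 6, 1, 7, 10, 4, 3, 2, 14, 15, 12, 9, 11, 13, 8

15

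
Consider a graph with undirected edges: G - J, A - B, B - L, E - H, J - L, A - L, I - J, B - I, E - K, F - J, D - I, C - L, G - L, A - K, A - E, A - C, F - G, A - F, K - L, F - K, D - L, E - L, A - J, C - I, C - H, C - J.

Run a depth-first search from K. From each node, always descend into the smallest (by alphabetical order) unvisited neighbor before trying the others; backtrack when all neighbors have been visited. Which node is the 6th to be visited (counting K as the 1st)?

Visit K
K → A
A → B
B → I
I → C
C → H
H → E
E → L
L → D
L → G
G → F
F → J

Visit order: K, A, B, I, C, H, E, L, D, G, F, J

H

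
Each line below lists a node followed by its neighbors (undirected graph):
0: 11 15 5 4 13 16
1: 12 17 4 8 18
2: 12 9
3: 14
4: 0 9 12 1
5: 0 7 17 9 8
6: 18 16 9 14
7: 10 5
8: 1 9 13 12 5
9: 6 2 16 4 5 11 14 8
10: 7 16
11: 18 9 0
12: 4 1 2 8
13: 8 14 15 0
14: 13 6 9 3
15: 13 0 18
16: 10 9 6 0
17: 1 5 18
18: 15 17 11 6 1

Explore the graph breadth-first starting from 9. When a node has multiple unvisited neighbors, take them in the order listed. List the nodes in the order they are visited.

Visit 9; enqueue 6, 2, 16, 4, 5, 11, 14, 8 → queue [6, 2, 16, 4, 5, 11, 14, 8]
Visit 6; enqueue 18 → queue [2, 16, 4, 5, 11, 14, 8, 18]
Visit 2; enqueue 12 → queue [16, 4, 5, 11, 14, 8, 18, 12]
Visit 16; enqueue 10, 0 → queue [4, 5, 11, 14, 8, 18, 12, 10, 0]
Visit 4; enqueue 1 → queue [5, 11, 14, 8, 18, 12, 10, 0, 1]
Visit 5; enqueue 7, 17 → queue [11, 14, 8, 18, 12, 10, 0, 1, 7, 17]
Visit 11 → queue [14, 8, 18, 12, 10, 0, 1, 7, 17]
Visit 14; enqueue 13, 3 → queue [8, 18, 12, 10, 0, 1, 7, 17, 13, 3]
Visit 8 → queue [18, 12, 10, 0, 1, 7, 17, 13, 3]
Visit 18; enqueue 15 → queue [12, 10, 0, 1, 7, 17, 13, 3, 15]
Visit 12 → queue [10, 0, 1, 7, 17, 13, 3, 15]
Visit 10 → queue [0, 1, 7, 17, 13, 3, 15]
Visit 0 → queue [1, 7, 17, 13, 3, 15]
Visit 1 → queue [7, 17, 13, 3, 15]
Visit 7 → queue [17, 13, 3, 15]
Visit 17 → queue [13, 3, 15]
Visit 13 → queue [3, 15]
Visit 3 → queue [15]
Visit 15 → queue []

9 → 6 → 2 → 16 → 4 → 5 → 11 → 14 → 8 → 18 → 12 → 10 → 0 → 1 → 7 → 17 → 13 → 3 → 15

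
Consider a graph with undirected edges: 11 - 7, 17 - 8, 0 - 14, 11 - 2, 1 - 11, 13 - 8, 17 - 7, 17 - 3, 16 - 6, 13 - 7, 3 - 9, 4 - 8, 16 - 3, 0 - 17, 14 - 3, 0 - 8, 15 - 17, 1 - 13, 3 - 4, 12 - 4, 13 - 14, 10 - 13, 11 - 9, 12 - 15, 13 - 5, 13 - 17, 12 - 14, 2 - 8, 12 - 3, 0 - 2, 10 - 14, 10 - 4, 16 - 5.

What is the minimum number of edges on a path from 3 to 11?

2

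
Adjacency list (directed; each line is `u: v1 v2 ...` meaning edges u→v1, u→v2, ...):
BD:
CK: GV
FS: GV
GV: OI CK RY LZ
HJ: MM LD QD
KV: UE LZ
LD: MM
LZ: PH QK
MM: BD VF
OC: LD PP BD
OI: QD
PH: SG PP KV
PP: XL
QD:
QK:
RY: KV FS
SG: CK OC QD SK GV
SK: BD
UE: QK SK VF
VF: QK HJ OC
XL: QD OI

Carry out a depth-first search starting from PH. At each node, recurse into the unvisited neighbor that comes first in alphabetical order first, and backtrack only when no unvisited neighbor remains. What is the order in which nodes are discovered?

PH -> KV -> LZ -> QK -> UE -> SK -> BD -> VF -> HJ -> LD -> MM -> QD -> OC -> PP -> XL -> OI -> SG -> CK -> GV -> RY -> FS

Visit PH
PH → KV
KV → LZ
LZ → QK
KV → UE
UE → SK
SK → BD
UE → VF
VF → HJ
HJ → LD
LD → MM
HJ → QD
VF → OC
OC → PP
PP → XL
XL → OI
PH → SG
SG → CK
CK → GV
GV → RY
RY → FS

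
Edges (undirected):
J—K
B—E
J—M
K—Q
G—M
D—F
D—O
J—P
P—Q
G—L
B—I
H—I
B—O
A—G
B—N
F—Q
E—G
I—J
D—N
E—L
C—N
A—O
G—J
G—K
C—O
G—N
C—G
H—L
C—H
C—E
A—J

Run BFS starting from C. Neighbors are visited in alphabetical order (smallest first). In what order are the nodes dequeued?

C, E, G, H, N, O, B, L, A, J, K, M, I, D, P, Q, F

Visit C; enqueue E, G, H, N, O → queue [E, G, H, N, O]
Visit E; enqueue B, L → queue [G, H, N, O, B, L]
Visit G; enqueue A, J, K, M → queue [H, N, O, B, L, A, J, K, M]
Visit H; enqueue I → queue [N, O, B, L, A, J, K, M, I]
Visit N; enqueue D → queue [O, B, L, A, J, K, M, I, D]
Visit O → queue [B, L, A, J, K, M, I, D]
Visit B → queue [L, A, J, K, M, I, D]
Visit L → queue [A, J, K, M, I, D]
Visit A → queue [J, K, M, I, D]
Visit J; enqueue P → queue [K, M, I, D, P]
Visit K; enqueue Q → queue [M, I, D, P, Q]
Visit M → queue [I, D, P, Q]
Visit I → queue [D, P, Q]
Visit D; enqueue F → queue [P, Q, F]
Visit P → queue [Q, F]
Visit Q → queue [F]
Visit F → queue []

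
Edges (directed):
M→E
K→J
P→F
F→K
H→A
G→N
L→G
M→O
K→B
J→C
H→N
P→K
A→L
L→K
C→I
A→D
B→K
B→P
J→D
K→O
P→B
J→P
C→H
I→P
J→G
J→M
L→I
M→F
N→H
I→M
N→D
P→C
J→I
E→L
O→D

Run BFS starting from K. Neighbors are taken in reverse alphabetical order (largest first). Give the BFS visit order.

K O J B D P M I G C F E N H L A

Visit K; enqueue O, J, B → queue [O, J, B]
Visit O; enqueue D → queue [J, B, D]
Visit J; enqueue P, M, I, G, C → queue [B, D, P, M, I, G, C]
Visit B → queue [D, P, M, I, G, C]
Visit D → queue [P, M, I, G, C]
Visit P; enqueue F → queue [M, I, G, C, F]
Visit M; enqueue E → queue [I, G, C, F, E]
Visit I → queue [G, C, F, E]
Visit G; enqueue N → queue [C, F, E, N]
Visit C; enqueue H → queue [F, E, N, H]
Visit F → queue [E, N, H]
Visit E; enqueue L → queue [N, H, L]
Visit N → queue [H, L]
Visit H; enqueue A → queue [L, A]
Visit L → queue [A]
Visit A → queue []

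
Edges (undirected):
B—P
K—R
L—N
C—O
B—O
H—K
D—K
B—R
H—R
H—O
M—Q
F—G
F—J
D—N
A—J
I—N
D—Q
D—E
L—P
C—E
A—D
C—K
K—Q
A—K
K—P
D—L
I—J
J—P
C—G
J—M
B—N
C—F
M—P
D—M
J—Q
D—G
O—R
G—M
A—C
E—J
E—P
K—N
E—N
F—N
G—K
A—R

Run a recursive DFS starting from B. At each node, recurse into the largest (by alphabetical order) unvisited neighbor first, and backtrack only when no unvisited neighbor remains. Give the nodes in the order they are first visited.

B, R, O, H, K, Q, M, P, L, N, I, J, F, G, D, E, C, A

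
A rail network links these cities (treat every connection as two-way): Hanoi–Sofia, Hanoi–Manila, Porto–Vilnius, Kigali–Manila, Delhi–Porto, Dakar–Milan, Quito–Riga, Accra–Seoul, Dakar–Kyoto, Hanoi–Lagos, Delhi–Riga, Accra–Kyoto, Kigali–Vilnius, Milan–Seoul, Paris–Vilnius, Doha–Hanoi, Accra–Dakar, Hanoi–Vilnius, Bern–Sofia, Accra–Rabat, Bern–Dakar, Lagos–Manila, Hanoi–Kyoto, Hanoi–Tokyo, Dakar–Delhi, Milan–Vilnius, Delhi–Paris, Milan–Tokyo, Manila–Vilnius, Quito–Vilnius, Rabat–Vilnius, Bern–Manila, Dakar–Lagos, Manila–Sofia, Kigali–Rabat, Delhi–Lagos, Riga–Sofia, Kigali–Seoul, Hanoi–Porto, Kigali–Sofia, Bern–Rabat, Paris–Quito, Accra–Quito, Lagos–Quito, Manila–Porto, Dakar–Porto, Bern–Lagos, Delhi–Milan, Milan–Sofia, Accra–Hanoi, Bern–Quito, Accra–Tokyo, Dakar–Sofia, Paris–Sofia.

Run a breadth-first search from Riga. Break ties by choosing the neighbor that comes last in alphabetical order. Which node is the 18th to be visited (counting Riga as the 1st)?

Visit Riga; enqueue Sofia, Quito, Delhi → queue [Sofia, Quito, Delhi]
Visit Sofia; enqueue Paris, Milan, Manila, Kigali, Hanoi, Dakar, Bern → queue [Quito, Delhi, Paris, Milan, Manila, Kigali, Hanoi, Dakar, Bern]
Visit Quito; enqueue Vilnius, Lagos, Accra → queue [Delhi, Paris, Milan, Manila, Kigali, Hanoi, Dakar, Bern, Vilnius, Lagos, Accra]
Visit Delhi; enqueue Porto → queue [Paris, Milan, Manila, Kigali, Hanoi, Dakar, Bern, Vilnius, Lagos, Accra, Porto]
Visit Paris → queue [Milan, Manila, Kigali, Hanoi, Dakar, Bern, Vilnius, Lagos, Accra, Porto]
Visit Milan; enqueue Tokyo, Seoul → queue [Manila, Kigali, Hanoi, Dakar, Bern, Vilnius, Lagos, Accra, Porto, Tokyo, Seoul]
Visit Manila → queue [Kigali, Hanoi, Dakar, Bern, Vilnius, Lagos, Accra, Porto, Tokyo, Seoul]
Visit Kigali; enqueue Rabat → queue [Hanoi, Dakar, Bern, Vilnius, Lagos, Accra, Porto, Tokyo, Seoul, Rabat]
Visit Hanoi; enqueue Kyoto, Doha → queue [Dakar, Bern, Vilnius, Lagos, Accra, Porto, Tokyo, Seoul, Rabat, Kyoto, Doha]
Visit Dakar → queue [Bern, Vilnius, Lagos, Accra, Porto, Tokyo, Seoul, Rabat, Kyoto, Doha]
Visit Bern → queue [Vilnius, Lagos, Accra, Porto, Tokyo, Seoul, Rabat, Kyoto, Doha]
Visit Vilnius → queue [Lagos, Accra, Porto, Tokyo, Seoul, Rabat, Kyoto, Doha]
Visit Lagos → queue [Accra, Porto, Tokyo, Seoul, Rabat, Kyoto, Doha]
Visit Accra → queue [Porto, Tokyo, Seoul, Rabat, Kyoto, Doha]
Visit Porto → queue [Tokyo, Seoul, Rabat, Kyoto, Doha]
Visit Tokyo → queue [Seoul, Rabat, Kyoto, Doha]
Visit Seoul → queue [Rabat, Kyoto, Doha]
Visit Rabat → queue [Kyoto, Doha]
Visit Kyoto → queue [Doha]
Visit Doha → queue []

Visit order: Riga, Sofia, Quito, Delhi, Paris, Milan, Manila, Kigali, Hanoi, Dakar, Bern, Vilnius, Lagos, Accra, Porto, Tokyo, Seoul, Rabat, Kyoto, Doha

Rabat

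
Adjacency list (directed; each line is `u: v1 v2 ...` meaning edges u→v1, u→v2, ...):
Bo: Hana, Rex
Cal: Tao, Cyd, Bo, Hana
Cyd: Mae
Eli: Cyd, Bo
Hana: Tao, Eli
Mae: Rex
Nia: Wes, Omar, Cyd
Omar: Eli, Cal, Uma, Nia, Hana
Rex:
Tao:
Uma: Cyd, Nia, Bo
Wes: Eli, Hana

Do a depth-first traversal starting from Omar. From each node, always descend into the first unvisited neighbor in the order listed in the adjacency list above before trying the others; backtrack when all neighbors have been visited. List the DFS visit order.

Visit Omar
Omar → Eli
Eli → Cyd
Cyd → Mae
Mae → Rex
Eli → Bo
Bo → Hana
Hana → Tao
Omar → Cal
Omar → Uma
Uma → Nia
Nia → Wes

Omar → Eli → Cyd → Mae → Rex → Bo → Hana → Tao → Cal → Uma → Nia → Wes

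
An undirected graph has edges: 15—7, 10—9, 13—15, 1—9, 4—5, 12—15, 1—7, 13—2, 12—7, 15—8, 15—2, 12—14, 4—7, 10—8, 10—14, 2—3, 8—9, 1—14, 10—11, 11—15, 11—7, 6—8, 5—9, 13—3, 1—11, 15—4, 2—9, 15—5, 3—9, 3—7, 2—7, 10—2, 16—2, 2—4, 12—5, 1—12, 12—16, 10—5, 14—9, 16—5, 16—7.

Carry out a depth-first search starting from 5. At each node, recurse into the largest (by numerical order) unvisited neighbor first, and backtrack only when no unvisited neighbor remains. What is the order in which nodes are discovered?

Visit 5
5 → 16
16 → 12
12 → 15
15 → 13
13 → 3
3 → 9
9 → 14
14 → 10
10 → 11
11 → 7
7 → 4
4 → 2
7 → 1
10 → 8
8 → 6

5, 16, 12, 15, 13, 3, 9, 14, 10, 11, 7, 4, 2, 1, 8, 6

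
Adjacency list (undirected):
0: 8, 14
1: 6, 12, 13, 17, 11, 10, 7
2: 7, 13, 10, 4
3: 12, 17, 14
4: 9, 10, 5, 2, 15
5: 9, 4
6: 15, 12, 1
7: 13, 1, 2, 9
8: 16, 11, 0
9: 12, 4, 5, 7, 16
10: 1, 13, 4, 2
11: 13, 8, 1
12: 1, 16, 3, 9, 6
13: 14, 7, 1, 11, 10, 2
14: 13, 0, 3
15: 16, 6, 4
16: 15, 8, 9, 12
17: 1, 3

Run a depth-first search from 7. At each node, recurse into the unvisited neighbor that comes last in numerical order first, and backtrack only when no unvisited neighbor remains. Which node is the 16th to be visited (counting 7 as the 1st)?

Visit 7
7 → 13
13 → 14
14 → 3
3 → 17
17 → 1
1 → 12
12 → 16
16 → 15
15 → 6
15 → 4
4 → 10
10 → 2
4 → 9
9 → 5
16 → 8
8 → 11
8 → 0

Visit order: 7, 13, 14, 3, 17, 1, 12, 16, 15, 6, 4, 10, 2, 9, 5, 8, 11, 0

8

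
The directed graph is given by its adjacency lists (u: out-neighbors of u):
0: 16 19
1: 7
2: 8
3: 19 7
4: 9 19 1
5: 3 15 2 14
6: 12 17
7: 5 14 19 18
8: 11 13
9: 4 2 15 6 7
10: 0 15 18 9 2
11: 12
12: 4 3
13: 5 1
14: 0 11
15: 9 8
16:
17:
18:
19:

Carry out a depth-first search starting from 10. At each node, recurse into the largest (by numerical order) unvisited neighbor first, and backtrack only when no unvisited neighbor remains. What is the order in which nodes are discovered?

Visit 10
10 → 18
10 → 15
15 → 9
9 → 7
7 → 19
7 → 14
14 → 11
11 → 12
12 → 4
4 → 1
12 → 3
14 → 0
0 → 16
7 → 5
5 → 2
2 → 8
8 → 13
9 → 6
6 → 17

10 18 15 9 7 19 14 11 12 4 1 3 0 16 5 2 8 13 6 17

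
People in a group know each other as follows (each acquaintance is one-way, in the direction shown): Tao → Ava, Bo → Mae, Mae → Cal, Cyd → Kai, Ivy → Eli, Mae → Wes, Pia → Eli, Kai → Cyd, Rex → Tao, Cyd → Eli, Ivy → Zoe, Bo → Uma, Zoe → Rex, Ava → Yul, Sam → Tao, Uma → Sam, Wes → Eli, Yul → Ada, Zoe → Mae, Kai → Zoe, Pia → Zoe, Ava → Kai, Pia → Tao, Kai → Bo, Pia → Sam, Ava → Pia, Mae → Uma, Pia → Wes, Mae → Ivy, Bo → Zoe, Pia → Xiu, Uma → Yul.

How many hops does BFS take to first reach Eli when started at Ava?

2

Level 0: Ava
Level 1: Kai, Pia, Yul
Level 2: Ada, Bo, Cyd, Eli, Sam, Tao, Wes, Xiu, Zoe
Level 3: Mae, Rex, Uma
Level 4: Cal, Ivy
Eli first appears at level 2.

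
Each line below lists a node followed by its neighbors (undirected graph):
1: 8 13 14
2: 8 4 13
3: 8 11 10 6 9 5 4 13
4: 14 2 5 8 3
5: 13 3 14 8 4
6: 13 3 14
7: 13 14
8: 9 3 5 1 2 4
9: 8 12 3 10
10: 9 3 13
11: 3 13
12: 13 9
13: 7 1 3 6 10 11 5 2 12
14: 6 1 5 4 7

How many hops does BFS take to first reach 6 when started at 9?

2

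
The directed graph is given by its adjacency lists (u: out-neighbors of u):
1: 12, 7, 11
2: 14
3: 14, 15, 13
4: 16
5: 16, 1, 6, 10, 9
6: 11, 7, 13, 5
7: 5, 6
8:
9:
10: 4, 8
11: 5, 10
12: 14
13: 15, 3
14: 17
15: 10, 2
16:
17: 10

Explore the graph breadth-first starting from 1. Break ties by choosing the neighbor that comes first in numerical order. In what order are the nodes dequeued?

1 -> 7 -> 11 -> 12 -> 5 -> 6 -> 10 -> 14 -> 9 -> 16 -> 13 -> 4 -> 8 -> 17 -> 3 -> 15 -> 2

Visit 1; enqueue 7, 11, 12 → queue [7, 11, 12]
Visit 7; enqueue 5, 6 → queue [11, 12, 5, 6]
Visit 11; enqueue 10 → queue [12, 5, 6, 10]
Visit 12; enqueue 14 → queue [5, 6, 10, 14]
Visit 5; enqueue 9, 16 → queue [6, 10, 14, 9, 16]
Visit 6; enqueue 13 → queue [10, 14, 9, 16, 13]
Visit 10; enqueue 4, 8 → queue [14, 9, 16, 13, 4, 8]
Visit 14; enqueue 17 → queue [9, 16, 13, 4, 8, 17]
Visit 9 → queue [16, 13, 4, 8, 17]
Visit 16 → queue [13, 4, 8, 17]
Visit 13; enqueue 3, 15 → queue [4, 8, 17, 3, 15]
Visit 4 → queue [8, 17, 3, 15]
Visit 8 → queue [17, 3, 15]
Visit 17 → queue [3, 15]
Visit 3 → queue [15]
Visit 15; enqueue 2 → queue [2]
Visit 2 → queue []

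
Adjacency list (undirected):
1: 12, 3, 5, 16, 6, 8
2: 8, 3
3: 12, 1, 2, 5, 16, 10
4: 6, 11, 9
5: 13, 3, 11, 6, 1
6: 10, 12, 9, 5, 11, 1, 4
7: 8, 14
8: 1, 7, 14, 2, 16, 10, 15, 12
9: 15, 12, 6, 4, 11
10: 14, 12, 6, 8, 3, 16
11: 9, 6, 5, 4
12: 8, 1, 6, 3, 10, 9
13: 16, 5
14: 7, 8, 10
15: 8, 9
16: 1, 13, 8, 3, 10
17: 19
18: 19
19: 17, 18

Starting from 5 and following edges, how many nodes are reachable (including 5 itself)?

16

BFS from 5 visits: 5, 13, 11, 6, 3, 1, 16, 9, 4, 12, 10, 2, 8, 15, 14, 7
Reachable nodes: 16 of 19 total.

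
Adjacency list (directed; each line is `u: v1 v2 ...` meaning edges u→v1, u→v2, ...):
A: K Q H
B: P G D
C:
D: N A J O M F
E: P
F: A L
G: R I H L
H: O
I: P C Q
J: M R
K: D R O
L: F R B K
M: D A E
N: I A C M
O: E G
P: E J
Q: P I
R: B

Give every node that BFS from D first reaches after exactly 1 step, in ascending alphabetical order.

A, F, J, M, N, O

Level 0: D
Level 1: A, F, J, M, N, O
Level 2: C, E, G, H, I, K, L, Q, R
Level 3: B, P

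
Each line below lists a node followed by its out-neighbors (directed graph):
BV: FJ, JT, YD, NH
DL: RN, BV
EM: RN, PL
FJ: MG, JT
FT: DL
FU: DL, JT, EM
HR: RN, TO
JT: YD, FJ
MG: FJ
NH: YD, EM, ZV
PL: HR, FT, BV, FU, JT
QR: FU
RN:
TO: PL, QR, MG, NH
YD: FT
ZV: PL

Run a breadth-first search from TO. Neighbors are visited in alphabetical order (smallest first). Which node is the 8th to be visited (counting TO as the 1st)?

YD

Visit TO; enqueue MG, NH, PL, QR → queue [MG, NH, PL, QR]
Visit MG; enqueue FJ → queue [NH, PL, QR, FJ]
Visit NH; enqueue EM, YD, ZV → queue [PL, QR, FJ, EM, YD, ZV]
Visit PL; enqueue BV, FT, FU, HR, JT → queue [QR, FJ, EM, YD, ZV, BV, FT, FU, HR, JT]
Visit QR → queue [FJ, EM, YD, ZV, BV, FT, FU, HR, JT]
Visit FJ → queue [EM, YD, ZV, BV, FT, FU, HR, JT]
Visit EM; enqueue RN → queue [YD, ZV, BV, FT, FU, HR, JT, RN]
Visit YD → queue [ZV, BV, FT, FU, HR, JT, RN]
Visit ZV → queue [BV, FT, FU, HR, JT, RN]
Visit BV → queue [FT, FU, HR, JT, RN]
Visit FT; enqueue DL → queue [FU, HR, JT, RN, DL]
Visit FU → queue [HR, JT, RN, DL]
Visit HR → queue [JT, RN, DL]
Visit JT → queue [RN, DL]
Visit RN → queue [DL]
Visit DL → queue []

Visit order: TO, MG, NH, PL, QR, FJ, EM, YD, ZV, BV, FT, FU, HR, JT, RN, DL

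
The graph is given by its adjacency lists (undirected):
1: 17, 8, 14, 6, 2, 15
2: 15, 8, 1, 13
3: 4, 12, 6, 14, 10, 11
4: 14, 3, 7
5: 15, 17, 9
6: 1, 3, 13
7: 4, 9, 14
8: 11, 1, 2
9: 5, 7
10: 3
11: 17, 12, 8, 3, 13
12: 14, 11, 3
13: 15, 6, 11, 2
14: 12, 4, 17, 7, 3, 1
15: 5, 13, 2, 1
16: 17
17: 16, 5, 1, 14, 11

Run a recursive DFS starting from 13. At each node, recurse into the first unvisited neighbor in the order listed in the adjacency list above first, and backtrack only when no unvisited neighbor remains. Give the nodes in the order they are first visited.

13 -> 15 -> 5 -> 17 -> 16 -> 1 -> 8 -> 11 -> 12 -> 14 -> 4 -> 3 -> 6 -> 10 -> 7 -> 9 -> 2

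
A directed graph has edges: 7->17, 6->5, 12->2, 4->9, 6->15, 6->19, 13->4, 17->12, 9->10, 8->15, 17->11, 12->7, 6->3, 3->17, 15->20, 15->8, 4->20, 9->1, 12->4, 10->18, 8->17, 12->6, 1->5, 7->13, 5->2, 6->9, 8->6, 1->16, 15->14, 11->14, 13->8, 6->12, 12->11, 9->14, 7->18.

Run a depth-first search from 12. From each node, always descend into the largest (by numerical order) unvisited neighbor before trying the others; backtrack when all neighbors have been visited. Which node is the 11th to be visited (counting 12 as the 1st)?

6

Visit 12
12 → 11
11 → 14
12 → 7
7 → 18
7 → 17
7 → 13
13 → 8
8 → 15
15 → 20
8 → 6
6 → 19
6 → 9
9 → 10
9 → 1
1 → 16
1 → 5
5 → 2
6 → 3
13 → 4

Visit order: 12, 11, 14, 7, 18, 17, 13, 8, 15, 20, 6, 19, 9, 10, 1, 16, 5, 2, 3, 4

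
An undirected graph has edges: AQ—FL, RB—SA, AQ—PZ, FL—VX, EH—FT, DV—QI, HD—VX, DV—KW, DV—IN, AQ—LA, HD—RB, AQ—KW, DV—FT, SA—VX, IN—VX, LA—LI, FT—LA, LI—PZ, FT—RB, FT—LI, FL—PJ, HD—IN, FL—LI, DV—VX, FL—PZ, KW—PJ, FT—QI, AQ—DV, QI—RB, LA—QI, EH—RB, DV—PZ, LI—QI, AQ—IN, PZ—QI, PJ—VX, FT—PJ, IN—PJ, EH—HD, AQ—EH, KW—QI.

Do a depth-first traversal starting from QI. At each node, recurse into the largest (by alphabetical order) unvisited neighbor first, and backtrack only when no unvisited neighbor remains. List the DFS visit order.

Visit QI
QI → RB
RB → SA
SA → VX
VX → PJ
PJ → KW
KW → DV
DV → PZ
PZ → LI
LI → LA
LA → FT
FT → EH
EH → HD
HD → IN
IN → AQ
AQ → FL

QI -> RB -> SA -> VX -> PJ -> KW -> DV -> PZ -> LI -> LA -> FT -> EH -> HD -> IN -> AQ -> FL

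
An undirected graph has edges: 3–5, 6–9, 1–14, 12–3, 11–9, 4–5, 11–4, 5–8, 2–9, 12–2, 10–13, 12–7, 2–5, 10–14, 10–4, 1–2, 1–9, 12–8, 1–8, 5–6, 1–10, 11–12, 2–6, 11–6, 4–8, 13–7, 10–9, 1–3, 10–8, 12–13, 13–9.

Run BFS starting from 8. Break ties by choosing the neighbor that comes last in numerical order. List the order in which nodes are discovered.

8 -> 12 -> 10 -> 5 -> 4 -> 1 -> 13 -> 11 -> 7 -> 3 -> 2 -> 14 -> 9 -> 6

Visit 8; enqueue 12, 10, 5, 4, 1 → queue [12, 10, 5, 4, 1]
Visit 12; enqueue 13, 11, 7, 3, 2 → queue [10, 5, 4, 1, 13, 11, 7, 3, 2]
Visit 10; enqueue 14, 9 → queue [5, 4, 1, 13, 11, 7, 3, 2, 14, 9]
Visit 5; enqueue 6 → queue [4, 1, 13, 11, 7, 3, 2, 14, 9, 6]
Visit 4 → queue [1, 13, 11, 7, 3, 2, 14, 9, 6]
Visit 1 → queue [13, 11, 7, 3, 2, 14, 9, 6]
Visit 13 → queue [11, 7, 3, 2, 14, 9, 6]
Visit 11 → queue [7, 3, 2, 14, 9, 6]
Visit 7 → queue [3, 2, 14, 9, 6]
Visit 3 → queue [2, 14, 9, 6]
Visit 2 → queue [14, 9, 6]
Visit 14 → queue [9, 6]
Visit 9 → queue [6]
Visit 6 → queue []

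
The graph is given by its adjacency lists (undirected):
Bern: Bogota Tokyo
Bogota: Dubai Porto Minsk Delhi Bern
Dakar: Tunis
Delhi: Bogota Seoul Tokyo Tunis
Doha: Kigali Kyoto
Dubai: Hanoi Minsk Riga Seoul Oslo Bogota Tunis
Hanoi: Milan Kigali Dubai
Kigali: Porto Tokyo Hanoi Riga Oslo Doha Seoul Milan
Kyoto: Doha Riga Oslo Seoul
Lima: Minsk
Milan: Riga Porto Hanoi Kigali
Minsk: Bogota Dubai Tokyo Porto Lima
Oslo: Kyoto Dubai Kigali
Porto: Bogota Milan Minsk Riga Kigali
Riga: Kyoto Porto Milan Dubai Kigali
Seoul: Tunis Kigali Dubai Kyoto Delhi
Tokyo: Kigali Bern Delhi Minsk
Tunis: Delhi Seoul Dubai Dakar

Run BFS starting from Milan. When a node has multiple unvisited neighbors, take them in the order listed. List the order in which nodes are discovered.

Milan → Riga → Porto → Hanoi → Kigali → Kyoto → Dubai → Bogota → Minsk → Tokyo → Oslo → Doha → Seoul → Tunis → Delhi → Bern → Lima → Dakar

Visit Milan; enqueue Riga, Porto, Hanoi, Kigali → queue [Riga, Porto, Hanoi, Kigali]
Visit Riga; enqueue Kyoto, Dubai → queue [Porto, Hanoi, Kigali, Kyoto, Dubai]
Visit Porto; enqueue Bogota, Minsk → queue [Hanoi, Kigali, Kyoto, Dubai, Bogota, Minsk]
Visit Hanoi → queue [Kigali, Kyoto, Dubai, Bogota, Minsk]
Visit Kigali; enqueue Tokyo, Oslo, Doha, Seoul → queue [Kyoto, Dubai, Bogota, Minsk, Tokyo, Oslo, Doha, Seoul]
Visit Kyoto → queue [Dubai, Bogota, Minsk, Tokyo, Oslo, Doha, Seoul]
Visit Dubai; enqueue Tunis → queue [Bogota, Minsk, Tokyo, Oslo, Doha, Seoul, Tunis]
Visit Bogota; enqueue Delhi, Bern → queue [Minsk, Tokyo, Oslo, Doha, Seoul, Tunis, Delhi, Bern]
Visit Minsk; enqueue Lima → queue [Tokyo, Oslo, Doha, Seoul, Tunis, Delhi, Bern, Lima]
Visit Tokyo → queue [Oslo, Doha, Seoul, Tunis, Delhi, Bern, Lima]
Visit Oslo → queue [Doha, Seoul, Tunis, Delhi, Bern, Lima]
Visit Doha → queue [Seoul, Tunis, Delhi, Bern, Lima]
Visit Seoul → queue [Tunis, Delhi, Bern, Lima]
Visit Tunis; enqueue Dakar → queue [Delhi, Bern, Lima, Dakar]
Visit Delhi → queue [Bern, Lima, Dakar]
Visit Bern → queue [Lima, Dakar]
Visit Lima → queue [Dakar]
Visit Dakar → queue []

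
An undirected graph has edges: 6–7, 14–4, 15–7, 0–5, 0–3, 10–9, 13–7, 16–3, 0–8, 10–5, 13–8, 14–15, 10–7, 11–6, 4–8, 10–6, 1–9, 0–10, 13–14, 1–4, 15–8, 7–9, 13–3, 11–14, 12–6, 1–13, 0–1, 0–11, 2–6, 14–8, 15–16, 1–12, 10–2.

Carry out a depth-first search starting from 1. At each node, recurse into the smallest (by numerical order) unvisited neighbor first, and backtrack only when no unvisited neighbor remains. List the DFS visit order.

1, 0, 3, 13, 7, 6, 2, 10, 5, 9, 11, 14, 4, 8, 15, 16, 12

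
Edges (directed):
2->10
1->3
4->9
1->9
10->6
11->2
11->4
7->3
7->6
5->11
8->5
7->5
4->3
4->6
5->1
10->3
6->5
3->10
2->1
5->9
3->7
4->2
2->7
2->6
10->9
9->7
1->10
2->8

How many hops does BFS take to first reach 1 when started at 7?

Level 0: 7
Level 1: 3, 5, 6
Level 2: 1, 9, 10, 11
Level 3: 2, 4
Level 4: 8
1 first appears at level 2.

2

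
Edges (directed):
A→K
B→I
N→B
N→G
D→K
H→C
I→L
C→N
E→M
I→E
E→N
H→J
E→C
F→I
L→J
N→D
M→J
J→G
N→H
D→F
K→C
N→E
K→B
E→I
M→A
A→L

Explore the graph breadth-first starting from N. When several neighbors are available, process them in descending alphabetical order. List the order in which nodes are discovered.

Visit N; enqueue H, G, E, D, B → queue [H, G, E, D, B]
Visit H; enqueue J, C → queue [G, E, D, B, J, C]
Visit G → queue [E, D, B, J, C]
Visit E; enqueue M, I → queue [D, B, J, C, M, I]
Visit D; enqueue K, F → queue [B, J, C, M, I, K, F]
Visit B → queue [J, C, M, I, K, F]
Visit J → queue [C, M, I, K, F]
Visit C → queue [M, I, K, F]
Visit M; enqueue A → queue [I, K, F, A]
Visit I; enqueue L → queue [K, F, A, L]
Visit K → queue [F, A, L]
Visit F → queue [A, L]
Visit A → queue [L]
Visit L → queue []

N -> H -> G -> E -> D -> B -> J -> C -> M -> I -> K -> F -> A -> L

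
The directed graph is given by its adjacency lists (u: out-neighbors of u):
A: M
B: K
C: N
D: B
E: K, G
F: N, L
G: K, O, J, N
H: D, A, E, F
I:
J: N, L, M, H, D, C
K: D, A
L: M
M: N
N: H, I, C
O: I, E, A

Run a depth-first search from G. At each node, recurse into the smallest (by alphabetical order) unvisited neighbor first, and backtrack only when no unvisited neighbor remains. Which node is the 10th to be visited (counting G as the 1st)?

K

Visit G
G → J
J → C
C → N
N → H
H → A
A → M
H → D
D → B
B → K
H → E
H → F
F → L
N → I
G → O

Visit order: G, J, C, N, H, A, M, D, B, K, E, F, L, I, O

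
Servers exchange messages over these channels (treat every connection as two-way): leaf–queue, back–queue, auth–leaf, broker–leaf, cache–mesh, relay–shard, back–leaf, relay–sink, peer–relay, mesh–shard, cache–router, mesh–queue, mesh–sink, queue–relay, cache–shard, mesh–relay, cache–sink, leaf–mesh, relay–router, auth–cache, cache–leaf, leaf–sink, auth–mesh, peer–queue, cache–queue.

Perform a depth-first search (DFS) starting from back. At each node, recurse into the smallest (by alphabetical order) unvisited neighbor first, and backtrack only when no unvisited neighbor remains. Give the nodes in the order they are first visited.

back, leaf, auth, cache, mesh, queue, peer, relay, router, shard, sink, broker

Visit back
back → leaf
leaf → auth
auth → cache
cache → mesh
mesh → queue
queue → peer
peer → relay
relay → router
relay → shard
relay → sink
leaf → broker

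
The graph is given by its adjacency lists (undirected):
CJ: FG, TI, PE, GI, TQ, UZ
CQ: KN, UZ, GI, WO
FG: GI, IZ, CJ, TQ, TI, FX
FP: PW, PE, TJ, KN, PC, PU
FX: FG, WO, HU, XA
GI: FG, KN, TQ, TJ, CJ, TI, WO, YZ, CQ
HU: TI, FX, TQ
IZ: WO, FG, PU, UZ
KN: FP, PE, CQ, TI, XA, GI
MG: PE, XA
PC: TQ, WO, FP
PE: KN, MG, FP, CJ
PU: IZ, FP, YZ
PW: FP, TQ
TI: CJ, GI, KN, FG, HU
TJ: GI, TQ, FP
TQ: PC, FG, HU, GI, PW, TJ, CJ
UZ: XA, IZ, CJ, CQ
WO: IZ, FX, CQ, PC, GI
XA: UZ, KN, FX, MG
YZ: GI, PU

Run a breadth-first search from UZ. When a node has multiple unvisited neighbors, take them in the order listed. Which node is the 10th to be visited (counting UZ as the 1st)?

FG

Visit UZ; enqueue XA, IZ, CJ, CQ → queue [XA, IZ, CJ, CQ]
Visit XA; enqueue KN, FX, MG → queue [IZ, CJ, CQ, KN, FX, MG]
Visit IZ; enqueue WO, FG, PU → queue [CJ, CQ, KN, FX, MG, WO, FG, PU]
Visit CJ; enqueue TI, PE, GI, TQ → queue [CQ, KN, FX, MG, WO, FG, PU, TI, PE, GI, TQ]
Visit CQ → queue [KN, FX, MG, WO, FG, PU, TI, PE, GI, TQ]
Visit KN; enqueue FP → queue [FX, MG, WO, FG, PU, TI, PE, GI, TQ, FP]
Visit FX; enqueue HU → queue [MG, WO, FG, PU, TI, PE, GI, TQ, FP, HU]
Visit MG → queue [WO, FG, PU, TI, PE, GI, TQ, FP, HU]
Visit WO; enqueue PC → queue [FG, PU, TI, PE, GI, TQ, FP, HU, PC]
Visit FG → queue [PU, TI, PE, GI, TQ, FP, HU, PC]
Visit PU; enqueue YZ → queue [TI, PE, GI, TQ, FP, HU, PC, YZ]
Visit TI → queue [PE, GI, TQ, FP, HU, PC, YZ]
Visit PE → queue [GI, TQ, FP, HU, PC, YZ]
Visit GI; enqueue TJ → queue [TQ, FP, HU, PC, YZ, TJ]
Visit TQ; enqueue PW → queue [FP, HU, PC, YZ, TJ, PW]
Visit FP → queue [HU, PC, YZ, TJ, PW]
Visit HU → queue [PC, YZ, TJ, PW]
Visit PC → queue [YZ, TJ, PW]
Visit YZ → queue [TJ, PW]
Visit TJ → queue [PW]
Visit PW → queue []

Visit order: UZ, XA, IZ, CJ, CQ, KN, FX, MG, WO, FG, PU, TI, PE, GI, TQ, FP, HU, PC, YZ, TJ, PW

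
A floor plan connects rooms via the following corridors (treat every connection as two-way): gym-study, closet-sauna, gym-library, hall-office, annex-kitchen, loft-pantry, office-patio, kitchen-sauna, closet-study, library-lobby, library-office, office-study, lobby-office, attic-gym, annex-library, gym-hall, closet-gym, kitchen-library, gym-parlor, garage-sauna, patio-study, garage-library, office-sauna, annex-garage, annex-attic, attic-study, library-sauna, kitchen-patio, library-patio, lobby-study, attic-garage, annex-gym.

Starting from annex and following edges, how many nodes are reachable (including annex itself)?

BFS from annex visits: annex, library, kitchen, gym, garage, attic, sauna, patio, office, lobby, study, parlor, hall, closet
Reachable nodes: 14 of 16 total.

14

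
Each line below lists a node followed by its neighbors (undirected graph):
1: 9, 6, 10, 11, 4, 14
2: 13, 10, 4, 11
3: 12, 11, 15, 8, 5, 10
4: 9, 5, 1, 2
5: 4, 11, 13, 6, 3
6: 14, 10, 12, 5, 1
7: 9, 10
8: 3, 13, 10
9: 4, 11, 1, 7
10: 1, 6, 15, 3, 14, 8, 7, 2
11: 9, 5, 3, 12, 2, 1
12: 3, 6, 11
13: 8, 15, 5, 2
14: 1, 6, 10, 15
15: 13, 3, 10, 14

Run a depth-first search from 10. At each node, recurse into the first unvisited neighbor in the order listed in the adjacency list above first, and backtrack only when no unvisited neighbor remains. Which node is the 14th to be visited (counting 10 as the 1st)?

Visit 10
10 → 1
1 → 9
9 → 4
4 → 5
5 → 11
11 → 3
3 → 12
12 → 6
6 → 14
14 → 15
15 → 13
13 → 8
13 → 2
9 → 7

Visit order: 10, 1, 9, 4, 5, 11, 3, 12, 6, 14, 15, 13, 8, 2, 7

2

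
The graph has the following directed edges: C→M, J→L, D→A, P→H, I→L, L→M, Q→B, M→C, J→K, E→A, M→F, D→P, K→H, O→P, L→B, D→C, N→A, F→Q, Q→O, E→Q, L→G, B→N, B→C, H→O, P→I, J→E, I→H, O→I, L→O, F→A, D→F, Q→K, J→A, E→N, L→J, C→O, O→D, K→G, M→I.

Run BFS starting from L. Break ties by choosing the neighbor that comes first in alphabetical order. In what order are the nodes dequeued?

Visit L; enqueue B, G, J, M, O → queue [B, G, J, M, O]
Visit B; enqueue C, N → queue [G, J, M, O, C, N]
Visit G → queue [J, M, O, C, N]
Visit J; enqueue A, E, K → queue [M, O, C, N, A, E, K]
Visit M; enqueue F, I → queue [O, C, N, A, E, K, F, I]
Visit O; enqueue D, P → queue [C, N, A, E, K, F, I, D, P]
Visit C → queue [N, A, E, K, F, I, D, P]
Visit N → queue [A, E, K, F, I, D, P]
Visit A → queue [E, K, F, I, D, P]
Visit E; enqueue Q → queue [K, F, I, D, P, Q]
Visit K; enqueue H → queue [F, I, D, P, Q, H]
Visit F → queue [I, D, P, Q, H]
Visit I → queue [D, P, Q, H]
Visit D → queue [P, Q, H]
Visit P → queue [Q, H]
Visit Q → queue [H]
Visit H → queue []

L → B → G → J → M → O → C → N → A → E → K → F → I → D → P → Q → H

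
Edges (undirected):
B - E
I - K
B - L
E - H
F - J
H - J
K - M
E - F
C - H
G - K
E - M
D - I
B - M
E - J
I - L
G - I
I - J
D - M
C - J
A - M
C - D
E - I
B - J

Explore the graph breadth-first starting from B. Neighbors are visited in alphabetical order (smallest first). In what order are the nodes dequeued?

B E J L M F H I C A D K G

Visit B; enqueue E, J, L, M → queue [E, J, L, M]
Visit E; enqueue F, H, I → queue [J, L, M, F, H, I]
Visit J; enqueue C → queue [L, M, F, H, I, C]
Visit L → queue [M, F, H, I, C]
Visit M; enqueue A, D, K → queue [F, H, I, C, A, D, K]
Visit F → queue [H, I, C, A, D, K]
Visit H → queue [I, C, A, D, K]
Visit I; enqueue G → queue [C, A, D, K, G]
Visit C → queue [A, D, K, G]
Visit A → queue [D, K, G]
Visit D → queue [K, G]
Visit K → queue [G]
Visit G → queue []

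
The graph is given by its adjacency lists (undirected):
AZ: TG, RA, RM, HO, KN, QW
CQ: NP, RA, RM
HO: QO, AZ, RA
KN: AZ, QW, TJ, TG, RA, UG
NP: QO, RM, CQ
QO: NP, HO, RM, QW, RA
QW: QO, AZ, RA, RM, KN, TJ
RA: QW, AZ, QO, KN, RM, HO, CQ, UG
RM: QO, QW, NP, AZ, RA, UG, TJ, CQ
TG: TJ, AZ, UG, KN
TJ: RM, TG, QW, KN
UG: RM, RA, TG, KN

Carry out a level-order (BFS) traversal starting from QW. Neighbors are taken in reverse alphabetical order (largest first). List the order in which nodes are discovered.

Visit QW; enqueue TJ, RM, RA, QO, KN, AZ → queue [TJ, RM, RA, QO, KN, AZ]
Visit TJ; enqueue TG → queue [RM, RA, QO, KN, AZ, TG]
Visit RM; enqueue UG, NP, CQ → queue [RA, QO, KN, AZ, TG, UG, NP, CQ]
Visit RA; enqueue HO → queue [QO, KN, AZ, TG, UG, NP, CQ, HO]
Visit QO → queue [KN, AZ, TG, UG, NP, CQ, HO]
Visit KN → queue [AZ, TG, UG, NP, CQ, HO]
Visit AZ → queue [TG, UG, NP, CQ, HO]
Visit TG → queue [UG, NP, CQ, HO]
Visit UG → queue [NP, CQ, HO]
Visit NP → queue [CQ, HO]
Visit CQ → queue [HO]
Visit HO → queue []

QW, TJ, RM, RA, QO, KN, AZ, TG, UG, NP, CQ, HO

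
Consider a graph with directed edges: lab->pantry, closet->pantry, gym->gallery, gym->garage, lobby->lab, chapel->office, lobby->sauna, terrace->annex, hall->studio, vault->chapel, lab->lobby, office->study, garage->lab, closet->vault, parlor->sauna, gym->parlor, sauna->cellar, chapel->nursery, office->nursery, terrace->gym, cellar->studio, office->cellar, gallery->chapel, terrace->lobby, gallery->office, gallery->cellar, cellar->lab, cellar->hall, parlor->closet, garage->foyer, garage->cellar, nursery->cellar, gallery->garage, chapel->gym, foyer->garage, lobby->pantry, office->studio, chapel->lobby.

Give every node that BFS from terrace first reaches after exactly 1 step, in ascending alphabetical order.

annex, gym, lobby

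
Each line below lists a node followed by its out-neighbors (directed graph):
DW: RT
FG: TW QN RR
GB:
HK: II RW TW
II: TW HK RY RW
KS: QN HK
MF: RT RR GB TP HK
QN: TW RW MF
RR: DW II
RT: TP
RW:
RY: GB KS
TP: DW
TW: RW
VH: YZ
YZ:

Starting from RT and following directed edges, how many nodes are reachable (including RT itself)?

3

BFS from RT visits: RT, TP, DW
Reachable nodes: 3 of 16 total.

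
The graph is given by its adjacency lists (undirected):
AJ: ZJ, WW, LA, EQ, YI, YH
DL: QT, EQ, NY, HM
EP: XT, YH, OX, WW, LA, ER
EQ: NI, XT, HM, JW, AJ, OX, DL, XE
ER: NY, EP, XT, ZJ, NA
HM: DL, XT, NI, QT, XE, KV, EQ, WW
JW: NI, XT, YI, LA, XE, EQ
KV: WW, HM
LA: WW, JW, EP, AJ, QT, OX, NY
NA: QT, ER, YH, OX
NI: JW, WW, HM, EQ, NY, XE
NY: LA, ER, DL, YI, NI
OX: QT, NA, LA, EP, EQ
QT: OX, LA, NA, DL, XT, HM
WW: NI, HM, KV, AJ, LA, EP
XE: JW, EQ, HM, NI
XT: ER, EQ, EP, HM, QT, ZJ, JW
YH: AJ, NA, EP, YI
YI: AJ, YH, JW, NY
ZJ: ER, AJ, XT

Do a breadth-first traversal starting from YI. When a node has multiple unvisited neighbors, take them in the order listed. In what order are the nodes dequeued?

YI AJ YH JW NY ZJ WW LA EQ NA EP NI XT XE ER DL HM KV QT OX

Visit YI; enqueue AJ, YH, JW, NY → queue [AJ, YH, JW, NY]
Visit AJ; enqueue ZJ, WW, LA, EQ → queue [YH, JW, NY, ZJ, WW, LA, EQ]
Visit YH; enqueue NA, EP → queue [JW, NY, ZJ, WW, LA, EQ, NA, EP]
Visit JW; enqueue NI, XT, XE → queue [NY, ZJ, WW, LA, EQ, NA, EP, NI, XT, XE]
Visit NY; enqueue ER, DL → queue [ZJ, WW, LA, EQ, NA, EP, NI, XT, XE, ER, DL]
Visit ZJ → queue [WW, LA, EQ, NA, EP, NI, XT, XE, ER, DL]
Visit WW; enqueue HM, KV → queue [LA, EQ, NA, EP, NI, XT, XE, ER, DL, HM, KV]
Visit LA; enqueue QT, OX → queue [EQ, NA, EP, NI, XT, XE, ER, DL, HM, KV, QT, OX]
Visit EQ → queue [NA, EP, NI, XT, XE, ER, DL, HM, KV, QT, OX]
Visit NA → queue [EP, NI, XT, XE, ER, DL, HM, KV, QT, OX]
Visit EP → queue [NI, XT, XE, ER, DL, HM, KV, QT, OX]
Visit NI → queue [XT, XE, ER, DL, HM, KV, QT, OX]
Visit XT → queue [XE, ER, DL, HM, KV, QT, OX]
Visit XE → queue [ER, DL, HM, KV, QT, OX]
Visit ER → queue [DL, HM, KV, QT, OX]
Visit DL → queue [HM, KV, QT, OX]
Visit HM → queue [KV, QT, OX]
Visit KV → queue [QT, OX]
Visit QT → queue [OX]
Visit OX → queue []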